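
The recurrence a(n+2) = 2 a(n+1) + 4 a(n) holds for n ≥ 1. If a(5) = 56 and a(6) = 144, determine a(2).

-3

Rearranging, a(n-2) = (a(n) - 2 a(n-1)) / 4.
a(4) = (144 - 2·56) / 4 = 32/4 = 8
a(3) = (56 - 2·8) / 4 = 40/4 = 10
a(2) = (8 - 2·10) / 4 = -12/4 = -3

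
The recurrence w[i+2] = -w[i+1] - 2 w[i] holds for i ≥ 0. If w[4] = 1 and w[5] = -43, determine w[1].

Rearranging, w[i-2] = (w[i] + w[i-1]) / -2.
w[3] = (-43 + 1) / -2 = -42/-2 = 21
w[2] = (1 + 21) / -2 = 22/-2 = -11
w[1] = (21 + (-11)) / -2 = 10/-2 = -5

-5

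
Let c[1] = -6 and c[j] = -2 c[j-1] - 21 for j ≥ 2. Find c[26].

The fixed point is -21/(1 + 2) = -7, so c[j] + 7 = -2(c[j-1] + 7).
Hence c[j] = 1·(-2)^{j-1} - 7.
c[26] = 1·(-2)^{25} - 7 = 1·-33554432 - 7 = -33554439.

-33554439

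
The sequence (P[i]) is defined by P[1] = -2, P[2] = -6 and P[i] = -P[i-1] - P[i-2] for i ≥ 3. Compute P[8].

-6

P[3] = -(-6) - (-2) = 8
P[4] = -8 - (-6) = -2
P[5] = -(-2) - 8 = -6
P[6] = -(-6) - (-2) = 8
P[7] = -8 - (-6) = -2
P[8] = -(-2) - 8 = -6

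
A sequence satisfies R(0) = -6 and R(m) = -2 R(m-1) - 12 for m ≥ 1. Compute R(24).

The fixed point is -12/(1 + 2) = -4, so R(m) + 4 = -2(R(m-1) + 4).
Hence R(m) = -2·(-2)^m - 4.
R(24) = -2·(-2)^{24} - 4 = -2·16777216 - 4 = -33554436.

-33554436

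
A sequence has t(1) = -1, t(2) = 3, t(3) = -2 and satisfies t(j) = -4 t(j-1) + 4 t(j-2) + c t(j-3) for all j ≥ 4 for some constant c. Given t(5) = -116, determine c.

t(4) = 20 - c
t(5) = -88 + 7c
So -88 + 7c = -116, giving c = -4.

-4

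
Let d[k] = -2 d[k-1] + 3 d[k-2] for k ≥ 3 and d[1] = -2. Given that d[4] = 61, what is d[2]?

Let d[2] = y.
d[3] = -6 - 2y
d[4] = 12 + 7y
So 12 + 7y = 61, giving y = 7.

7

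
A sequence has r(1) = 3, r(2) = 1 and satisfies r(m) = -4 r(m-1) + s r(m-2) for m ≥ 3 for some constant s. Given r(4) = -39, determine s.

5

r(3) = -4 + 3s
r(4) = 16 - 11s
So 16 - 11s = -39, giving s = 5.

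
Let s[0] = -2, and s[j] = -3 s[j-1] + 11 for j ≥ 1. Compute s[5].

s[1] = -3(-2) + 11 = 17
s[2] = -3(17) + 11 = -40
s[3] = -3(-40) + 11 = 131
s[4] = -3(131) + 11 = -382
s[5] = -3(-382) + 11 = 1157

1157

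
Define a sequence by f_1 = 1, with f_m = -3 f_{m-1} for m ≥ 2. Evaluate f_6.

f_2 = -3(1) = -3
f_3 = -3(-3) = 9
f_4 = -3(9) = -27
f_5 = -3(-27) = 81
f_6 = -3(81) = -243

-243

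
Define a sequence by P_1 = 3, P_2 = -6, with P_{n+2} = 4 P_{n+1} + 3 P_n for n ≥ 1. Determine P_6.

P_3 = 4(-6) + 3(3) = -15
P_4 = 4(-15) + 3(-6) = -78
P_5 = 4(-78) + 3(-15) = -357
P_6 = 4(-357) + 3(-78) = -1662

-1662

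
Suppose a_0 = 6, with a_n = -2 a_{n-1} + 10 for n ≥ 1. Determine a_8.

a_1 = -2*6 + 10 = -2
a_2 = -2*(-2) + 10 = 14
a_3 = -2*14 + 10 = -18
a_4 = -2*(-18) + 10 = 46
a_5 = -2*46 + 10 = -82
a_6 = -2*(-82) + 10 = 174
a_7 = -2*174 + 10 = -338
a_8 = -2*(-338) + 10 = 686

686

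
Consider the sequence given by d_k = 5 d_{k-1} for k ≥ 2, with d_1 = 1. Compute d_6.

3125

d_2 = 5*1 = 5
d_3 = 5*5 = 25
d_4 = 5*25 = 125
d_5 = 5*125 = 625
d_6 = 5*625 = 3125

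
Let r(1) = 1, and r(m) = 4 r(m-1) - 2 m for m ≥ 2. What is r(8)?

-9096

r(2) = 4(1) - 4 = 0
r(3) = 4(0) - 6 = -6
r(4) = 4(-6) - 8 = -32
r(5) = 4(-32) - 10 = -138
r(6) = 4(-138) - 12 = -564
r(7) = 4(-564) - 14 = -2270
r(8) = 4(-2270) - 16 = -9096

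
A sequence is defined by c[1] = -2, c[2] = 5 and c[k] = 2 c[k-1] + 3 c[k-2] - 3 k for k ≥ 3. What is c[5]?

c[3] = 2(5) + 3(-2) - 9 = -5
c[4] = 2(-5) + 3(5) - 12 = -7
c[5] = 2(-7) + 3(-5) - 15 = -44

-44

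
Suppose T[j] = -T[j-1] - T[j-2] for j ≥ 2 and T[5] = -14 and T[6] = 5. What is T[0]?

5

Rearranging, T[j-2] = -(T[j] + T[j-1]).
T[4] = -(5 + (-14)) = 9
T[3] = -(-14 + 9) = 5
T[2] = -(9 + 5) = -14
T[1] = -(5 + (-14)) = 9
T[0] = -(-14 + 9) = 5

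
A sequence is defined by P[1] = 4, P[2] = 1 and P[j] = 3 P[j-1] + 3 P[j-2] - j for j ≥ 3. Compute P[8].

7279

P[3] = 3·1 + 3·4 - 3 = 12
P[4] = 3·12 + 3·1 - 4 = 35
P[5] = 3·35 + 3·12 - 5 = 136
P[6] = 3·136 + 3·35 - 6 = 507
P[7] = 3·507 + 3·136 - 7 = 1922
P[8] = 3·1922 + 3·507 - 8 = 7279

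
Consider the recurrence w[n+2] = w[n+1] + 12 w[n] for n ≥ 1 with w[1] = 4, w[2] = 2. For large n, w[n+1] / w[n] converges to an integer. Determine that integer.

4

The characteristic equation is r^2 - r - 12 = 0, which factors as (r - 4)(r + 3) = 0.
So the roots are 4 and -3. Since |4| > |-3| and the coefficient of 4^n is non-zero, the ratio tends to 4.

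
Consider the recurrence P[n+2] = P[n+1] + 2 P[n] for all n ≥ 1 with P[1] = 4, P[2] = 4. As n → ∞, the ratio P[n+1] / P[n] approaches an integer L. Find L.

The characteristic equation is r^2 - r - 2 = 0, which factors as (r - 2)(r + 1) = 0.
So the roots are 2 and -1. Since |2| > |-1| and the coefficient of 2^n is non-zero, the ratio tends to 2.

2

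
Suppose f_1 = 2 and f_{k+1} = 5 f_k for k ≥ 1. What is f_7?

f_2 = 5(2) = 10
f_3 = 5(10) = 50
f_4 = 5(50) = 250
f_5 = 5(250) = 1250
f_6 = 5(1250) = 6250
f_7 = 5(6250) = 31250

31250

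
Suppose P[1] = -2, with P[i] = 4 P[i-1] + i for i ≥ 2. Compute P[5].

-315

P[2] = 4*(-2) + 2 = -6
P[3] = 4*(-6) + 3 = -21
P[4] = 4*(-21) + 4 = -80
P[5] = 4*(-80) + 5 = -315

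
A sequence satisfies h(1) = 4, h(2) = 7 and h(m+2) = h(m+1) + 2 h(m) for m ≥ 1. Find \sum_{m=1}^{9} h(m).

1874

h(3) = 7 + 2(4) = 15
h(4) = 15 + 2(7) = 29
h(5) = 29 + 2(15) = 59
h(6) = 59 + 2(29) = 117
h(7) = 117 + 2(59) = 235
h(8) = 235 + 2(117) = 469
h(9) = 469 + 2(235) = 939
Sum = 4 + 7 + 15 + 29 + 59 + 117 + 235 + 469 + 939 = 1874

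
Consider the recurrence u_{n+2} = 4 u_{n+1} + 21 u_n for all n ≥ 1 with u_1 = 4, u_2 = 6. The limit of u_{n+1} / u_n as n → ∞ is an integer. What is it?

The characteristic equation is r^2 - 4r - 21 = 0, which factors as (r - 7)(r + 3) = 0.
So the roots are 7 and -3. Since |7| > |-3| and the coefficient of 7^n is non-zero, the ratio tends to 7.

7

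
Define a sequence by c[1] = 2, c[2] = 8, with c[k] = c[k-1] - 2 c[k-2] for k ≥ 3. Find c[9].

c[3] = 8 - 2·2 = 4
c[4] = 4 - 2·8 = -12
c[5] = (-12) - 2·4 = -20
c[6] = (-20) - 2·(-12) = 4
c[7] = 4 - 2·(-20) = 44
c[8] = 44 - 2·4 = 36
c[9] = 36 - 2·44 = -52

-52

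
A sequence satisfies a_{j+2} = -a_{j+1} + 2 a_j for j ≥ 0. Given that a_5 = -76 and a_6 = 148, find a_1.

-6

Rearranging, a_{j-2} = (a_j + a_{j-1}) / 2.
a_4 = (148 + (-76)) / 2 = 72/2 = 36
a_3 = (-76 + 36) / 2 = -40/2 = -20
a_2 = (36 + (-20)) / 2 = 16/2 = 8
a_1 = (-20 + 8) / 2 = -12/2 = -6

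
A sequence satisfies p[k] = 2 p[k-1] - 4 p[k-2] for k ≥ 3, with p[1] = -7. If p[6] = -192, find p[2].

-2

Let p[2] = v.
p[3] = 28 + 2v
p[4] = 56
p[5] = -8v
p[6] = -224 - 16v
So -224 - 16v = -192, giving v = -2.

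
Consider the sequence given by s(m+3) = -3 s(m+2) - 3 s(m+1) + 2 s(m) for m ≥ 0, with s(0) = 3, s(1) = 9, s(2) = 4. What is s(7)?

s(3) = -3*4 - 3*9 + 2*3 = -33
s(4) = -3*(-33) - 3*4 + 2*9 = 105
s(5) = -3*105 - 3*(-33) + 2*4 = -208
s(6) = -3*(-208) - 3*105 + 2*(-33) = 243
s(7) = -3*243 - 3*(-208) + 2*105 = 105

105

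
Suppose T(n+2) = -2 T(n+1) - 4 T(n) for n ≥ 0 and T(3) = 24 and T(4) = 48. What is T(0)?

3

Rearranging, T(n-2) = (T(n) + 2 T(n-1)) / -4.
T(2) = (48 + 2*24) / -4 = 96/-4 = -24
T(1) = (24 + 2*(-24)) / -4 = -24/-4 = 6
T(0) = (-24 + 2*6) / -4 = -12/-4 = 3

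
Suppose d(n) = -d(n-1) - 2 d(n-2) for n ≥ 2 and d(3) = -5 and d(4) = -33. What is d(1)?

-7

Rearranging, d(n-2) = (d(n) + d(n-1)) / -2.
d(2) = (-33 + (-5)) / -2 = -38/-2 = 19
d(1) = (-5 + 19) / -2 = 14/-2 = -7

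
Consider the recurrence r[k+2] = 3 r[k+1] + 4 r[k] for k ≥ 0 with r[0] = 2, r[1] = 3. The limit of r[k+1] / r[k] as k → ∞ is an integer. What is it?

The characteristic equation is r^2 - 3r - 4 = 0, which factors as (r - 4)(r + 1) = 0.
So the roots are 4 and -1. Since |4| > |-1| and the coefficient of 4^k is non-zero, the ratio tends to 4.

4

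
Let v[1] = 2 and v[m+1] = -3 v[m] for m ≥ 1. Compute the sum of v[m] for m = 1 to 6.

-364

v[2] = -3(2) = -6
v[3] = -3(-6) = 18
v[4] = -3(18) = -54
v[5] = -3(-54) = 162
v[6] = -3(162) = -486
Sum = 2 + (-6) + 18 + (-54) + 162 + (-486) = -364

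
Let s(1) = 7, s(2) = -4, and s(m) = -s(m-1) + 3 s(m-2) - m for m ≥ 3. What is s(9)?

2692

s(3) = -(-4) + 3(7) - 3 = 22
s(4) = -22 + 3(-4) - 4 = -38
s(5) = -(-38) + 3(22) - 5 = 99
s(6) = -99 + 3(-38) - 6 = -219
s(7) = -(-219) + 3(99) - 7 = 509
s(8) = -509 + 3(-219) - 8 = -1174
s(9) = -(-1174) + 3(509) - 9 = 2692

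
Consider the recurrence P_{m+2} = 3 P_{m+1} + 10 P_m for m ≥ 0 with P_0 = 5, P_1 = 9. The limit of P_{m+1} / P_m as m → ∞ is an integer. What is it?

The characteristic equation is r^2 - 3r - 10 = 0, which factors as (r - 5)(r + 2) = 0.
So the roots are 5 and -2. Since |5| > |-2| and the coefficient of 5^m is non-zero, the ratio tends to 5.

5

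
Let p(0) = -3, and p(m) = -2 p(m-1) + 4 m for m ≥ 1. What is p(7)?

p(1) = -2(-3) + 4 = 10
p(2) = -2(10) + 8 = -12
p(3) = -2(-12) + 12 = 36
p(4) = -2(36) + 16 = -56
p(5) = -2(-56) + 20 = 132
p(6) = -2(132) + 24 = -240
p(7) = -2(-240) + 28 = 508

508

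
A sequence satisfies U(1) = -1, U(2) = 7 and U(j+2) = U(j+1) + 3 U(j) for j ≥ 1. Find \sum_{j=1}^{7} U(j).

407

U(3) = 7 + 3(-1) = 4
U(4) = 4 + 3(7) = 25
U(5) = 25 + 3(4) = 37
U(6) = 37 + 3(25) = 112
U(7) = 112 + 3(37) = 223
Sum = (-1) + 7 + 4 + 25 + 37 + 112 + 223 = 407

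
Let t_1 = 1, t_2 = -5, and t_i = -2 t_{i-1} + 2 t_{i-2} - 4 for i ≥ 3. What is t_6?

-208

t_3 = -2*(-5) + 2*1 - 4 = 8
t_4 = -2*8 + 2*(-5) - 4 = -30
t_5 = -2*(-30) + 2*8 - 4 = 72
t_6 = -2*72 + 2*(-30) - 4 = -208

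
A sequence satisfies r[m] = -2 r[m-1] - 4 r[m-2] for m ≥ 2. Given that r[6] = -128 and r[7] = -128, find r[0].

Rearranging, r[m-2] = (r[m] + 2 r[m-1]) / -4.
r[5] = (-128 + 2*(-128)) / -4 = -384/-4 = 96
r[4] = (-128 + 2*96) / -4 = 64/-4 = -16
r[3] = (96 + 2*(-16)) / -4 = 64/-4 = -16
r[2] = (-16 + 2*(-16)) / -4 = -48/-4 = 12
r[1] = (-16 + 2*12) / -4 = 8/-4 = -2
r[0] = (12 + 2*(-2)) / -4 = 8/-4 = -2

-2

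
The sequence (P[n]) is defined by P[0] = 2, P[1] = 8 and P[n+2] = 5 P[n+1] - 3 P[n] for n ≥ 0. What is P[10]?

3984964

P[2] = 5(8) - 3(2) = 34
P[3] = 5(34) - 3(8) = 146
P[4] = 5(146) - 3(34) = 628
P[5] = 5(628) - 3(146) = 2702
P[6] = 5(2702) - 3(628) = 11626
P[7] = 5(11626) - 3(2702) = 50024
P[8] = 5(50024) - 3(11626) = 215242
P[9] = 5(215242) - 3(50024) = 926138
P[10] = 5(926138) - 3(215242) = 3984964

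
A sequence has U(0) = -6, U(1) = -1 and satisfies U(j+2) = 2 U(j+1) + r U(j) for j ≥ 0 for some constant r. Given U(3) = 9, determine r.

U(2) = -2 - 6r
U(3) = -4 - 13r
So -4 - 13r = 9, giving r = -1.

-1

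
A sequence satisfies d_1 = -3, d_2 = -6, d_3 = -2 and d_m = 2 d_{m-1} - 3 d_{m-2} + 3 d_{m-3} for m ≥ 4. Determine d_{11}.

-173

d_4 = 2(-2) - 3(-6) + 3(-3) = 5
d_5 = 2(5) - 3(-2) + 3(-6) = -2
d_6 = 2(-2) - 3(5) + 3(-2) = -25
d_7 = 2(-25) - 3(-2) + 3(5) = -29
d_8 = 2(-29) - 3(-25) + 3(-2) = 11
d_9 = 2(11) - 3(-29) + 3(-25) = 34
d_{10} = 2(34) - 3(11) + 3(-29) = -52
d_{11} = 2(-52) - 3(34) + 3(11) = -173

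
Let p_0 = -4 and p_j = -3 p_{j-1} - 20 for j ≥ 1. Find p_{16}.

The fixed point is -20/(1 + 3) = -5, so p_j + 5 = -3(p_{j-1} + 5).
Hence p_j = 1·(-3)^j - 5.
p_{16} = 1·(-3)^{16} - 5 = 1·43046721 - 5 = 43046716.

43046716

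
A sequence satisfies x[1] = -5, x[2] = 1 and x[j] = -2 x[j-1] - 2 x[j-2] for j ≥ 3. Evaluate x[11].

128

x[3] = -2·1 - 2·(-5) = 8
x[4] = -2·8 - 2·1 = -18
x[5] = -2·(-18) - 2·8 = 20
x[6] = -2·20 - 2·(-18) = -4
x[7] = -2·(-4) - 2·20 = -32
x[8] = -2·(-32) - 2·(-4) = 72
x[9] = -2·72 - 2·(-32) = -80
x[10] = -2·(-80) - 2·72 = 16
x[11] = -2·16 - 2·(-80) = 128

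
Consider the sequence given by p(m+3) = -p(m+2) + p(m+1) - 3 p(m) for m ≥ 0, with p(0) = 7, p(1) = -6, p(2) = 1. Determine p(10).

4081

p(3) = -1 + (-6) - 3*7 = -28
p(4) = -(-28) + 1 - 3*(-6) = 47
p(5) = -47 + (-28) - 3*1 = -78
p(6) = -(-78) + 47 - 3*(-28) = 209
p(7) = -209 + (-78) - 3*47 = -428
p(8) = -(-428) + 209 - 3*(-78) = 871
p(9) = -871 + (-428) - 3*209 = -1926
p(10) = -(-1926) + 871 - 3*(-428) = 4081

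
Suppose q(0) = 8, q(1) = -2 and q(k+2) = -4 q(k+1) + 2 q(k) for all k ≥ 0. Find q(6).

q(2) = -4·(-2) + 2·8 = 24
q(3) = -4·24 + 2·(-2) = -100
q(4) = -4·(-100) + 2·24 = 448
q(5) = -4·448 + 2·(-100) = -1992
q(6) = -4·(-1992) + 2·448 = 8864

8864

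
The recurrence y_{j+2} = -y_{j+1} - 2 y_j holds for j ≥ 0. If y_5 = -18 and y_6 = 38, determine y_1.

-6

Rearranging, y_{j-2} = (y_j + y_{j-1}) / -2.
y_4 = (38 + (-18)) / -2 = 20/-2 = -10
y_3 = (-18 + (-10)) / -2 = -28/-2 = 14
y_2 = (-10 + 14) / -2 = 4/-2 = -2
y_1 = (14 + (-2)) / -2 = 12/-2 = -6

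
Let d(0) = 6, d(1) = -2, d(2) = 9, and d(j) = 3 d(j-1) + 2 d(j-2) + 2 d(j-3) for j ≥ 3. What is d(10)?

d(3) = 3*9 + 2*(-2) + 2*6 = 35
d(4) = 3*35 + 2*9 + 2*(-2) = 119
d(5) = 3*119 + 2*35 + 2*9 = 445
d(6) = 3*445 + 2*119 + 2*35 = 1643
d(7) = 3*1643 + 2*445 + 2*119 = 6057
d(8) = 3*6057 + 2*1643 + 2*445 = 22347
d(9) = 3*22347 + 2*6057 + 2*1643 = 82441
d(10) = 3*82441 + 2*22347 + 2*6057 = 304131

304131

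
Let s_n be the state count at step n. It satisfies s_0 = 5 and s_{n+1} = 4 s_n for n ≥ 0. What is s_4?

s_1 = 4*5 = 20
s_2 = 4*20 = 80
s_3 = 4*80 = 320
s_4 = 4*320 = 1280

1280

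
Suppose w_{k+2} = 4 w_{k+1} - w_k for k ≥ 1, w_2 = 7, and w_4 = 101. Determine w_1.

Let w_1 = x.
w_3 = 28 - x
w_4 = 105 - 4x
So 105 - 4x = 101, giving x = 1.

1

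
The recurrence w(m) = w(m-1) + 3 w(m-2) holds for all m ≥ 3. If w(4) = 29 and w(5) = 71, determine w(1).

3

Rearranging, w(m-2) = (w(m) - w(m-1)) / 3.
w(3) = (71 - 29) / 3 = 42/3 = 14
w(2) = (29 - 14) / 3 = 15/3 = 5
w(1) = (14 - 5) / 3 = 9/3 = 3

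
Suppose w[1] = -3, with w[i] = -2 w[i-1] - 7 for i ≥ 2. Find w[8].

w[2] = -2(-3) - 7 = -1
w[3] = -2(-1) - 7 = -5
w[4] = -2(-5) - 7 = 3
w[5] = -2(3) - 7 = -13
w[6] = -2(-13) - 7 = 19
w[7] = -2(19) - 7 = -45
w[8] = -2(-45) - 7 = 83

83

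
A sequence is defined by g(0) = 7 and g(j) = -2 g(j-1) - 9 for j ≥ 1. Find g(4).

g(1) = -2(7) - 9 = -23
g(2) = -2(-23) - 9 = 37
g(3) = -2(37) - 9 = -83
g(4) = -2(-83) - 9 = 157

157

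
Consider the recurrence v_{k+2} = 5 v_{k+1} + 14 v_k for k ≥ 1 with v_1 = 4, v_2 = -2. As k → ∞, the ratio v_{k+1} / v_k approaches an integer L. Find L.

7

The characteristic equation is r^2 - 5r - 14 = 0, which factors as (r - 7)(r + 2) = 0.
So the roots are 7 and -2. Since |7| > |-2| and the coefficient of 7^k is non-zero, the ratio tends to 7.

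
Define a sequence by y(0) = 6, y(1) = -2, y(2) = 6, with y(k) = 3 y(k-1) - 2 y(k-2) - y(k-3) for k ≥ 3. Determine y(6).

136

y(3) = 3*6 - 2*(-2) - 6 = 16
y(4) = 3*16 - 2*6 - (-2) = 38
y(5) = 3*38 - 2*16 - 6 = 76
y(6) = 3*76 - 2*38 - 16 = 136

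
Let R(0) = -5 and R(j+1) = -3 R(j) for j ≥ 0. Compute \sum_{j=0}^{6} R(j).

-2735

R(1) = -3·(-5) = 15
R(2) = -3·15 = -45
R(3) = -3·(-45) = 135
R(4) = -3·135 = -405
R(5) = -3·(-405) = 1215
R(6) = -3·1215 = -3645
Sum = (-5) + 15 + (-45) + 135 + (-405) + 1215 + (-3645) = -2735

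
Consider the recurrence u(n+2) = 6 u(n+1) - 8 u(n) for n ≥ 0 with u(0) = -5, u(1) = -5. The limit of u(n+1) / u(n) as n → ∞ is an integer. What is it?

4

The characteristic equation is r^2 - 6r + 8 = 0, which factors as (r - 4)(r - 2) = 0.
So the roots are 4 and 2. Since |4| > |2| and the coefficient of 4^n is non-zero, the ratio tends to 4.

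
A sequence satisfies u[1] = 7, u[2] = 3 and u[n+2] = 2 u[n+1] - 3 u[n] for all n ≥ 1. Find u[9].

-105

u[3] = 2*3 - 3*7 = -15
u[4] = 2*(-15) - 3*3 = -39
u[5] = 2*(-39) - 3*(-15) = -33
u[6] = 2*(-33) - 3*(-39) = 51
u[7] = 2*51 - 3*(-33) = 201
u[8] = 2*201 - 3*51 = 249
u[9] = 2*249 - 3*201 = -105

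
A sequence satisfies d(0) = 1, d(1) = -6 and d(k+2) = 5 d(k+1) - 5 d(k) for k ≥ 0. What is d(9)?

d(2) = 5(-6) - 5(1) = -35
d(3) = 5(-35) - 5(-6) = -145
d(4) = 5(-145) - 5(-35) = -550
d(5) = 5(-550) - 5(-145) = -2025
d(6) = 5(-2025) - 5(-550) = -7375
d(7) = 5(-7375) - 5(-2025) = -26750
d(8) = 5(-26750) - 5(-7375) = -96875
d(9) = 5(-96875) - 5(-26750) = -350625

-350625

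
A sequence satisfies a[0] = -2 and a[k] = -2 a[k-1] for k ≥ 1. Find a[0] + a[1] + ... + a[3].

a[1] = -2·(-2) = 4
a[2] = -2·4 = -8
a[3] = -2·(-8) = 16
Sum = (-2) + 4 + (-8) + 16 = 10

10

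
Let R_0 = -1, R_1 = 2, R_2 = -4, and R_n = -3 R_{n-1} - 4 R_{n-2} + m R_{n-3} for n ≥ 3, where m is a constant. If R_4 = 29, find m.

5

R_3 = 4 - m
R_4 = 4 + 5m
So 4 + 5m = 29, giving m = 5.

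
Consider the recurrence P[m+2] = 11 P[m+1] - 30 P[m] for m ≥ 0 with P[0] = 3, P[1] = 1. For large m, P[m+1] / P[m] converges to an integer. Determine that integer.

The characteristic equation is r^2 - 11r + 30 = 0, which factors as (r - 6)(r - 5) = 0.
So the roots are 6 and 5. Since |6| > |5| and the coefficient of 6^m is non-zero, the ratio tends to 6.

6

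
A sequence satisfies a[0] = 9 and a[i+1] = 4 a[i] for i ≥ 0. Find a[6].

a[1] = 4·9 = 36
a[2] = 4·36 = 144
a[3] = 4·144 = 576
a[4] = 4·576 = 2304
a[5] = 4·2304 = 9216
a[6] = 4·9216 = 36864

36864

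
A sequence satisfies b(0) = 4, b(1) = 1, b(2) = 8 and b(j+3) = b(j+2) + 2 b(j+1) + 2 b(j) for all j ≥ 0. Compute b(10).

5204

b(3) = 8 + 2·1 + 2·4 = 18
b(4) = 18 + 2·8 + 2·1 = 36
b(5) = 36 + 2·18 + 2·8 = 88
b(6) = 88 + 2·36 + 2·18 = 196
b(7) = 196 + 2·88 + 2·36 = 444
b(8) = 444 + 2·196 + 2·88 = 1012
b(9) = 1012 + 2·444 + 2·196 = 2292
b(10) = 2292 + 2·1012 + 2·444 = 5204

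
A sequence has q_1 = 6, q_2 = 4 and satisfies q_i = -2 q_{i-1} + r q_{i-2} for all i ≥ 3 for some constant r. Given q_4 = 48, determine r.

-4

q_3 = -8 + 6r
q_4 = 16 - 8r
So 16 - 8r = 48, giving r = -4.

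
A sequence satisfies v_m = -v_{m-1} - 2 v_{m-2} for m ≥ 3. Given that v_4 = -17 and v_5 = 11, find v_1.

Rearranging, v_{m-2} = (v_m + v_{m-1}) / -2.
v_3 = (11 + (-17)) / -2 = -6/-2 = 3
v_2 = (-17 + 3) / -2 = -14/-2 = 7
v_1 = (3 + 7) / -2 = 10/-2 = -5

-5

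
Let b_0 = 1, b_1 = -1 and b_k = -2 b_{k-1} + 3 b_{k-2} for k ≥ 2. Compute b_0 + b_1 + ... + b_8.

b_2 = -2*(-1) + 3*1 = 5
b_3 = -2*5 + 3*(-1) = -13
b_4 = -2*(-13) + 3*5 = 41
b_5 = -2*41 + 3*(-13) = -121
b_6 = -2*(-121) + 3*41 = 365
b_7 = -2*365 + 3*(-121) = -1093
b_8 = -2*(-1093) + 3*365 = 3281
Sum = 1 + (-1) + 5 + (-13) + 41 + (-121) + 365 + (-1093) + 3281 = 2465

2465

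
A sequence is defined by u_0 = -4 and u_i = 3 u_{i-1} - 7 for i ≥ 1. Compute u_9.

u_1 = 3·(-4) - 7 = -19
u_2 = 3·(-19) - 7 = -64
u_3 = 3·(-64) - 7 = -199
u_4 = 3·(-199) - 7 = -604
u_5 = 3·(-604) - 7 = -1819
u_6 = 3·(-1819) - 7 = -5464
u_7 = 3·(-5464) - 7 = -16399
u_8 = 3·(-16399) - 7 = -49204
u_9 = 3·(-49204) - 7 = -147619

-147619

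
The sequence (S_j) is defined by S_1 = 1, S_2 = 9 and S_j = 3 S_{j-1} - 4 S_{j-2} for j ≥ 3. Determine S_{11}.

S_3 = 3·9 - 4·1 = 23
S_4 = 3·23 - 4·9 = 33
S_5 = 3·33 - 4·23 = 7
S_6 = 3·7 - 4·33 = -111
S_7 = 3·(-111) - 4·7 = -361
S_8 = 3·(-361) - 4·(-111) = -639
S_9 = 3·(-639) - 4·(-361) = -473
S_{10} = 3·(-473) - 4·(-639) = 1137
S_{11} = 3·1137 - 4·(-473) = 5303

5303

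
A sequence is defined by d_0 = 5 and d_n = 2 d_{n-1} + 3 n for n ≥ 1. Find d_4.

d_1 = 2·5 + 3 = 13
d_2 = 2·13 + 6 = 32
d_3 = 2·32 + 9 = 73
d_4 = 2·73 + 12 = 158

158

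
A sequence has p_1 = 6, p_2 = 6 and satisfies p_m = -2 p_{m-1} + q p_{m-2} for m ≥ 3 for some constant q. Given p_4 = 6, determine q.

p_3 = -12 + 6q
p_4 = 24 - 6q
So 24 - 6q = 6, giving q = 3.

3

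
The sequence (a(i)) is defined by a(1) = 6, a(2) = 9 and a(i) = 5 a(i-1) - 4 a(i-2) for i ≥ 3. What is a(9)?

a(3) = 5*9 - 4*6 = 21
a(4) = 5*21 - 4*9 = 69
a(5) = 5*69 - 4*21 = 261
a(6) = 5*261 - 4*69 = 1029
a(7) = 5*1029 - 4*261 = 4101
a(8) = 5*4101 - 4*1029 = 16389
a(9) = 5*16389 - 4*4101 = 65541

65541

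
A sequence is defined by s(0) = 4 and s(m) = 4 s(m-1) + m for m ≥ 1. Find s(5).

4549

s(1) = 4·4 + 1 = 17
s(2) = 4·17 + 2 = 70
s(3) = 4·70 + 3 = 283
s(4) = 4·283 + 4 = 1136
s(5) = 4·1136 + 5 = 4549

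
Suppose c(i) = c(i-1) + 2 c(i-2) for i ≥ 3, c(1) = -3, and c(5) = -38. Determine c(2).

-4

Let c(2) = x.
c(3) = -6 + x
c(4) = -6 + 3x
c(5) = -18 + 5x
So -18 + 5x = -38, giving x = -4.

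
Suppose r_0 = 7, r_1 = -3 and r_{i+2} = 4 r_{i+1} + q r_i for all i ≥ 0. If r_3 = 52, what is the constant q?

4

r_2 = -12 + 7q
r_3 = -48 + 25q
So -48 + 25q = 52, giving q = 4.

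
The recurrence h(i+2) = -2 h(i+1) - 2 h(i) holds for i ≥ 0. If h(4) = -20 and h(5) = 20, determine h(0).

Rearranging, h(i-2) = (h(i) + 2 h(i-1)) / -2.
h(3) = (20 + 2*(-20)) / -2 = -20/-2 = 10
h(2) = (-20 + 2*10) / -2 = 0/-2 = 0
h(1) = (10 + 2*0) / -2 = 10/-2 = -5
h(0) = (0 + 2*(-5)) / -2 = -10/-2 = 5

5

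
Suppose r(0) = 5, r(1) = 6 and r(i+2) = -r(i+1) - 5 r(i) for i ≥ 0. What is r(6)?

-611

r(2) = -6 - 5(5) = -31
r(3) = -(-31) - 5(6) = 1
r(4) = -1 - 5(-31) = 154
r(5) = -154 - 5(1) = -159
r(6) = -(-159) - 5(154) = -611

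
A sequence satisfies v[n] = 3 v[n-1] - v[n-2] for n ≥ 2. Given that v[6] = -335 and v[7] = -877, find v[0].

Rearranging, v[n-2] = -(v[n] - 3 v[n-1]).
v[5] = -(-877 - 3*(-335)) = -128
v[4] = -(-335 - 3*(-128)) = -49
v[3] = -(-128 - 3*(-49)) = -19
v[2] = -(-49 - 3*(-19)) = -8
v[1] = -(-19 - 3*(-8)) = -5
v[0] = -(-8 - 3*(-5)) = -7

-7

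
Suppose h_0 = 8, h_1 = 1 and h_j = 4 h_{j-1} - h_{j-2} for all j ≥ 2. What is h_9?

h_2 = 4·1 - 8 = -4
h_3 = 4·(-4) - 1 = -17
h_4 = 4·(-17) - (-4) = -64
h_5 = 4·(-64) - (-17) = -239
h_6 = 4·(-239) - (-64) = -892
h_7 = 4·(-892) - (-239) = -3329
h_8 = 4·(-3329) - (-892) = -12424
h_9 = 4·(-12424) - (-3329) = -46367

-46367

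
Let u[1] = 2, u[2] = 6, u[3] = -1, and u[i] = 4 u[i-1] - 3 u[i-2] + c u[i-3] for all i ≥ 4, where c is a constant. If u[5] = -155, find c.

u[4] = -22 + 2c
u[5] = -85 + 14c
So -85 + 14c = -155, giving c = -5.

-5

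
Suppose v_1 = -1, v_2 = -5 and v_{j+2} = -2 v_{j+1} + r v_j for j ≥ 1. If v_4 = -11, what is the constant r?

v_3 = 10 - r
v_4 = -20 - 3r
So -20 - 3r = -11, giving r = -3.

-3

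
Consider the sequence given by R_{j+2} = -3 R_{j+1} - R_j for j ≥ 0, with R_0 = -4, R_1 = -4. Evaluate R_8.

R_2 = -3(-4) - (-4) = 16
R_3 = -3(16) - (-4) = -44
R_4 = -3(-44) - 16 = 116
R_5 = -3(116) - (-44) = -304
R_6 = -3(-304) - 116 = 796
R_7 = -3(796) - (-304) = -2084
R_8 = -3(-2084) - 796 = 5456

5456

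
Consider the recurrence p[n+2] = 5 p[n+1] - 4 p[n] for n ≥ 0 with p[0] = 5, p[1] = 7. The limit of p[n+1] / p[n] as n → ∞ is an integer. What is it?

4

The characteristic equation is r^2 - 5r + 4 = 0, which factors as (r - 4)(r - 1) = 0.
So the roots are 4 and 1. Since |4| > |1| and the coefficient of 4^n is non-zero, the ratio tends to 4.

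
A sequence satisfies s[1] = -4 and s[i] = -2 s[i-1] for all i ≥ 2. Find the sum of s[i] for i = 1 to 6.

84

s[2] = -2(-4) = 8
s[3] = -2(8) = -16
s[4] = -2(-16) = 32
s[5] = -2(32) = -64
s[6] = -2(-64) = 128
Sum = (-4) + 8 + (-16) + 32 + (-64) + 128 = 84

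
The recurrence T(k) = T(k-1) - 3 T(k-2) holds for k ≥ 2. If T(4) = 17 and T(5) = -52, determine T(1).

Rearranging, T(k-2) = (T(k) - T(k-1)) / -3.
T(3) = (-52 - 17) / -3 = -69/-3 = 23
T(2) = (17 - 23) / -3 = -6/-3 = 2
T(1) = (23 - 2) / -3 = 21/-3 = -7

-7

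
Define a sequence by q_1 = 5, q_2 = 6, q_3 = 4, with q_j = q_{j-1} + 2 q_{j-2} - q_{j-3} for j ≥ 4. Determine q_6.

31

q_4 = 4 + 2·6 - 5 = 11
q_5 = 11 + 2·4 - 6 = 13
q_6 = 13 + 2·11 - 4 = 31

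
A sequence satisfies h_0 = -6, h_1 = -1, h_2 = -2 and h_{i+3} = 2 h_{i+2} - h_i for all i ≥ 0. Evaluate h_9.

110

h_3 = 2*(-2) - (-6) = 2
h_4 = 2*2 - (-1) = 5
h_5 = 2*5 - (-2) = 12
h_6 = 2*12 - 2 = 22
h_7 = 2*22 - 5 = 39
h_8 = 2*39 - 12 = 66
h_9 = 2*66 - 22 = 110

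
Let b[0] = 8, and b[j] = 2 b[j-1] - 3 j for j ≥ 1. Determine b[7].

b[1] = 2·8 - 3 = 13
b[2] = 2·13 - 6 = 20
b[3] = 2·20 - 9 = 31
b[4] = 2·31 - 12 = 50
b[5] = 2·50 - 15 = 85
b[6] = 2·85 - 18 = 152
b[7] = 2·152 - 21 = 283

283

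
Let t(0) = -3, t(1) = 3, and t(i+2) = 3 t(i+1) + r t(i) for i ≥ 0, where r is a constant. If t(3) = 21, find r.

t(2) = 9 - 3r
t(3) = 27 - 6r
So 27 - 6r = 21, giving r = 1.

1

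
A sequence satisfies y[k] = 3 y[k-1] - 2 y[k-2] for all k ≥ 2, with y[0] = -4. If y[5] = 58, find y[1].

Let y[1] = z.
y[2] = 8 + 3z
y[3] = 24 + 7z
y[4] = 56 + 15z
y[5] = 120 + 31z
So 120 + 31z = 58, giving z = -2.

-2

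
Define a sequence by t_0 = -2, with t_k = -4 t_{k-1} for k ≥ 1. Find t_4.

-512

t_1 = -4(-2) = 8
t_2 = -4(8) = -32
t_3 = -4(-32) = 128
t_4 = -4(128) = -512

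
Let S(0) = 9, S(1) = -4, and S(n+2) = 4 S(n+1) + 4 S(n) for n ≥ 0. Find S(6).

7744

S(2) = 4·(-4) + 4·9 = 20
S(3) = 4·20 + 4·(-4) = 64
S(4) = 4·64 + 4·20 = 336
S(5) = 4·336 + 4·64 = 1600
S(6) = 4·1600 + 4·336 = 7744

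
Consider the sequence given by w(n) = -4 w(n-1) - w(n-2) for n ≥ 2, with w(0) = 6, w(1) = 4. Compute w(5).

1172

w(2) = -4·4 - 6 = -22
w(3) = -4·(-22) - 4 = 84
w(4) = -4·84 - (-22) = -314
w(5) = -4·(-314) - 84 = 1172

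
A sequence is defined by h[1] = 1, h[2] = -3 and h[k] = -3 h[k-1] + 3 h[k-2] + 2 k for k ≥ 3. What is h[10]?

h[3] = -3(-3) + 3(1) + 6 = 18
h[4] = -3(18) + 3(-3) + 8 = -55
h[5] = -3(-55) + 3(18) + 10 = 229
h[6] = -3(229) + 3(-55) + 12 = -840
h[7] = -3(-840) + 3(229) + 14 = 3221
h[8] = -3(3221) + 3(-840) + 16 = -12167
h[9] = -3(-12167) + 3(3221) + 18 = 46182
h[10] = -3(46182) + 3(-12167) + 20 = -175027

-175027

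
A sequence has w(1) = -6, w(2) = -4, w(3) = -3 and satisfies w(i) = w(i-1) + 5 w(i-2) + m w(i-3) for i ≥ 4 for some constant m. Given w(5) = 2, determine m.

w(4) = -23 - 6m
w(5) = -38 - 10m
So -38 - 10m = 2, giving m = -4.

-4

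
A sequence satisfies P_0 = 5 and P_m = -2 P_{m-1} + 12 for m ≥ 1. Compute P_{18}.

262148

The fixed point is 12/(1 + 2) = 4, so P_m - 4 = -2(P_{m-1} - 4).
Hence P_m = 1·(-2)^m + 4.
P_{18} = 1·(-2)^{18} + 4 = 1·262144 + 4 = 262148.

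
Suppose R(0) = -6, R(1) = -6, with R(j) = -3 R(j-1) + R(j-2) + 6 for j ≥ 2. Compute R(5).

-606

R(2) = -3(-6) + (-6) + 6 = 18
R(3) = -3(18) + (-6) + 6 = -54
R(4) = -3(-54) + 18 + 6 = 186
R(5) = -3(186) + (-54) + 6 = -606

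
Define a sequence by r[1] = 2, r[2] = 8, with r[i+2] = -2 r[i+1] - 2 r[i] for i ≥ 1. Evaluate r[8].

r[3] = -2·8 - 2·2 = -20
r[4] = -2·(-20) - 2·8 = 24
r[5] = -2·24 - 2·(-20) = -8
r[6] = -2·(-8) - 2·24 = -32
r[7] = -2·(-32) - 2·(-8) = 80
r[8] = -2·80 - 2·(-32) = -96

-96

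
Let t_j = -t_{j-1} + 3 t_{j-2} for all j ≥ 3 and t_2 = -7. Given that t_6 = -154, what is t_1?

1

Let t_1 = y.
t_3 = 7 + 3y
t_4 = -28 - 3y
t_5 = 49 + 12y
t_6 = -133 - 21y
So -133 - 21y = -154, giving y = 1.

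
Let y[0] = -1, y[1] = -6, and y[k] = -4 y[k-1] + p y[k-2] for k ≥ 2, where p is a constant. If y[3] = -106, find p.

5

y[2] = 24 - p
y[3] = -96 - 2p
So -96 - 2p = -106, giving p = 5.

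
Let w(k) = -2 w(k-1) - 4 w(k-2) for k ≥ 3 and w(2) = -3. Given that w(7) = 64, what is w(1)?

Let w(1) = v.
w(3) = 6 - 4v
w(4) = 8v
w(5) = -24
w(6) = 48 - 32v
w(7) = 64v
So 64v = 64, giving v = 1.

1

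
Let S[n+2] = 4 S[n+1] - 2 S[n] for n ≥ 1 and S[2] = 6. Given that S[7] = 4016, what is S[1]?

-2

Let S[1] = w.
S[3] = 24 - 2w
S[4] = 84 - 8w
S[5] = 288 - 28w
S[6] = 984 - 96w
S[7] = 3360 - 328w
So 3360 - 328w = 4016, giving w = -2.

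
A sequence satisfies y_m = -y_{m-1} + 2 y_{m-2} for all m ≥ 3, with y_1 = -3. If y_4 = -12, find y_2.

-6

Let y_2 = z.
y_3 = -6 - z
y_4 = 6 + 3z
So 6 + 3z = -12, giving z = -6.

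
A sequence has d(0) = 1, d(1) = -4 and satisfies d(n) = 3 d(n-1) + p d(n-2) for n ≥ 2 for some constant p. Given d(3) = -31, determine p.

d(2) = -12 + p
d(3) = -36 - p
So -36 - p = -31, giving p = -5.

-5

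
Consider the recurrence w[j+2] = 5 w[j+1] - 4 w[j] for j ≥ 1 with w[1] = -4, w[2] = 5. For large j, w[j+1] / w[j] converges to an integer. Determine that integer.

The characteristic equation is r^2 - 5r + 4 = 0, which factors as (r - 4)(r - 1) = 0.
So the roots are 4 and 1. Since |4| > |1| and the coefficient of 4^j is non-zero, the ratio tends to 4.

4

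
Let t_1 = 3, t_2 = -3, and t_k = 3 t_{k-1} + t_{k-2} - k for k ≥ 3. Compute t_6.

-388

t_3 = 3·(-3) + 3 - 3 = -9
t_4 = 3·(-9) + (-3) - 4 = -34
t_5 = 3·(-34) + (-9) - 5 = -116
t_6 = 3·(-116) + (-34) - 6 = -388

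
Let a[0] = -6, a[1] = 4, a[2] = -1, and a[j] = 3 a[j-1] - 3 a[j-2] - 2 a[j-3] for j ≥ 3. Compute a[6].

-45

a[3] = 3*(-1) - 3*4 - 2*(-6) = -3
a[4] = 3*(-3) - 3*(-1) - 2*4 = -14
a[5] = 3*(-14) - 3*(-3) - 2*(-1) = -31
a[6] = 3*(-31) - 3*(-14) - 2*(-3) = -45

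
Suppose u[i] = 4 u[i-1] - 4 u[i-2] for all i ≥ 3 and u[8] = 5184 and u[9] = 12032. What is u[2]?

Rearranging, u[i-2] = (u[i] - 4 u[i-1]) / -4.
u[7] = (12032 - 4·5184) / -4 = -8704/-4 = 2176
u[6] = (5184 - 4·2176) / -4 = -3520/-4 = 880
u[5] = (2176 - 4·880) / -4 = -1344/-4 = 336
u[4] = (880 - 4·336) / -4 = -464/-4 = 116
u[3] = (336 - 4·116) / -4 = -128/-4 = 32
u[2] = (116 - 4·32) / -4 = -12/-4 = 3

3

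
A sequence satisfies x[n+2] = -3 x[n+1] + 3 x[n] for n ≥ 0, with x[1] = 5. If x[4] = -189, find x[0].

Let x[0] = v.
x[2] = -15 + 3v
x[3] = 60 - 9v
x[4] = -225 + 36v
So -225 + 36v = -189, giving v = 1.

1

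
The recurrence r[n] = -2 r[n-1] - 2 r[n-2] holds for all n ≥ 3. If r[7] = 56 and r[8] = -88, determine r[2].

3

Rearranging, r[n-2] = (r[n] + 2 r[n-1]) / -2.
r[6] = (-88 + 2·56) / -2 = 24/-2 = -12
r[5] = (56 + 2·(-12)) / -2 = 32/-2 = -16
r[4] = (-12 + 2·(-16)) / -2 = -44/-2 = 22
r[3] = (-16 + 2·22) / -2 = 28/-2 = -14
r[2] = (22 + 2·(-14)) / -2 = -6/-2 = 3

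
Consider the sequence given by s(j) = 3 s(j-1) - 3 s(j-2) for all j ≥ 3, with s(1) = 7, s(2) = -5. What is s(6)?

s(3) = 3·(-5) - 3·7 = -36
s(4) = 3·(-36) - 3·(-5) = -93
s(5) = 3·(-93) - 3·(-36) = -171
s(6) = 3·(-171) - 3·(-93) = -234

-234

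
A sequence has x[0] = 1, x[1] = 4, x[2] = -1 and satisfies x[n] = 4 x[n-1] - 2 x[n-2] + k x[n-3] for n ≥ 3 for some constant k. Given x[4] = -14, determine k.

x[3] = -12 + k
x[4] = -46 + 8k
So -46 + 8k = -14, giving k = 4.

4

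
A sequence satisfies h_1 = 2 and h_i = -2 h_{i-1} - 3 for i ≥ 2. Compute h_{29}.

805306367

The fixed point is -3/(1 + 2) = -1, so h_i + 1 = -2(h_{i-1} + 1).
Hence h_i = 3·(-2)^{i-1} - 1.
h_{29} = 3·(-2)^{28} - 1 = 3·268435456 - 1 = 805306367.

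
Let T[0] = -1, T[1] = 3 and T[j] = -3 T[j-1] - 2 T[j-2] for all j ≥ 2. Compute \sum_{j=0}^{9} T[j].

682

T[2] = -3*3 - 2*(-1) = -7
T[3] = -3*(-7) - 2*3 = 15
T[4] = -3*15 - 2*(-7) = -31
T[5] = -3*(-31) - 2*15 = 63
T[6] = -3*63 - 2*(-31) = -127
T[7] = -3*(-127) - 2*63 = 255
T[8] = -3*255 - 2*(-127) = -511
T[9] = -3*(-511) - 2*255 = 1023
Sum = (-1) + 3 + (-7) + 15 + (-31) + 63 + (-127) + 255 + (-511) + 1023 = 682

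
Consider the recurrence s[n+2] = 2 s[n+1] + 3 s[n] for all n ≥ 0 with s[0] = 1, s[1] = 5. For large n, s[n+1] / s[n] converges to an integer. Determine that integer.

The characteristic equation is r^2 - 2r - 3 = 0, which factors as (r - 3)(r + 1) = 0.
So the roots are 3 and -1. Since |3| > |-1| and the coefficient of 3^n is non-zero, the ratio tends to 3.

3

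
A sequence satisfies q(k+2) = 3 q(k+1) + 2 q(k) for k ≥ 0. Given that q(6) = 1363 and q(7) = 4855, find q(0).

-4

Rearranging, q(k-2) = (q(k) - 3 q(k-1)) / 2.
q(5) = (4855 - 3(1363)) / 2 = 766/2 = 383
q(4) = (1363 - 3(383)) / 2 = 214/2 = 107
q(3) = (383 - 3(107)) / 2 = 62/2 = 31
q(2) = (107 - 3(31)) / 2 = 14/2 = 7
q(1) = (31 - 3(7)) / 2 = 10/2 = 5
q(0) = (7 - 3(5)) / 2 = -8/2 = -4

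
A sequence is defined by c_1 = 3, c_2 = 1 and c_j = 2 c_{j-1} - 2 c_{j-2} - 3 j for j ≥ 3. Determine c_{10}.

c_3 = 2*1 - 2*3 - 9 = -13
c_4 = 2*(-13) - 2*1 - 12 = -40
c_5 = 2*(-40) - 2*(-13) - 15 = -69
c_6 = 2*(-69) - 2*(-40) - 18 = -76
c_7 = 2*(-76) - 2*(-69) - 21 = -35
c_8 = 2*(-35) - 2*(-76) - 24 = 58
c_9 = 2*58 - 2*(-35) - 27 = 159
c_{10} = 2*159 - 2*58 - 30 = 172

172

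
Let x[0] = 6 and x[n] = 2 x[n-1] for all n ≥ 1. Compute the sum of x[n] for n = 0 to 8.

x[1] = 2·6 = 12
x[2] = 2·12 = 24
x[3] = 2·24 = 48
x[4] = 2·48 = 96
x[5] = 2·96 = 192
x[6] = 2·192 = 384
x[7] = 2·384 = 768
x[8] = 2·768 = 1536
Sum = 6 + 12 + 24 + 48 + 96 + 192 + 384 + 768 + 1536 = 3066

3066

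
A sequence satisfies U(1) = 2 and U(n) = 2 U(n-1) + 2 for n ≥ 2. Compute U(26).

The fixed point is 2/(1 - 2) = -2, so U(n) + 2 = 2(U(n-1) + 2).
Hence U(n) = 4·2^{n-1} - 2.
U(26) = 4·2^{25} - 2 = 4·33554432 - 2 = 134217726.

134217726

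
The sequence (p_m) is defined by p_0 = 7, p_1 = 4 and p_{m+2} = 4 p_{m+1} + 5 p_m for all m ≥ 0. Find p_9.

p_2 = 4·4 + 5·7 = 51
p_3 = 4·51 + 5·4 = 224
p_4 = 4·224 + 5·51 = 1151
p_5 = 4·1151 + 5·224 = 5724
p_6 = 4·5724 + 5·1151 = 28651
p_7 = 4·28651 + 5·5724 = 143224
p_8 = 4·143224 + 5·28651 = 716151
p_9 = 4·716151 + 5·143224 = 3580724

3580724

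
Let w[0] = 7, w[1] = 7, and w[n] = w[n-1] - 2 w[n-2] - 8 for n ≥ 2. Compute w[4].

w[2] = 7 - 2*7 - 8 = -15
w[3] = (-15) - 2*7 - 8 = -37
w[4] = (-37) - 2*(-15) - 8 = -15

-15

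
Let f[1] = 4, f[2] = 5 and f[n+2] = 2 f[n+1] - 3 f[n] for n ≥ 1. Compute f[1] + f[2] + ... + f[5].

-44

f[3] = 2*5 - 3*4 = -2
f[4] = 2*(-2) - 3*5 = -19
f[5] = 2*(-19) - 3*(-2) = -32
Sum = 4 + 5 + (-2) + (-19) + (-32) = -44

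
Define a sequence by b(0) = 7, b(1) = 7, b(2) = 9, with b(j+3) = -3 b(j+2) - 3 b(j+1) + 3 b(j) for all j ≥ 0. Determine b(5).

b(3) = -3*9 - 3*7 + 3*7 = -27
b(4) = -3*(-27) - 3*9 + 3*7 = 75
b(5) = -3*75 - 3*(-27) + 3*9 = -117

-117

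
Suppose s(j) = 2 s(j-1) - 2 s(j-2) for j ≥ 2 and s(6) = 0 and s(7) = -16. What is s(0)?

Rearranging, s(j-2) = (s(j) - 2 s(j-1)) / -2.
s(5) = (-16 - 2·0) / -2 = -16/-2 = 8
s(4) = (0 - 2·8) / -2 = -16/-2 = 8
s(3) = (8 - 2·8) / -2 = -8/-2 = 4
s(2) = (8 - 2·4) / -2 = 0/-2 = 0
s(1) = (4 - 2·0) / -2 = 4/-2 = -2
s(0) = (0 - 2·(-2)) / -2 = 4/-2 = -2

-2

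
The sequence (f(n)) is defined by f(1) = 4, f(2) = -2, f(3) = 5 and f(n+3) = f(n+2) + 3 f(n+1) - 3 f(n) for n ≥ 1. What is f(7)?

f(4) = 5 + 3(-2) - 3(4) = -13
f(5) = (-13) + 3(5) - 3(-2) = 8
f(6) = 8 + 3(-13) - 3(5) = -46
f(7) = (-46) + 3(8) - 3(-13) = 17

17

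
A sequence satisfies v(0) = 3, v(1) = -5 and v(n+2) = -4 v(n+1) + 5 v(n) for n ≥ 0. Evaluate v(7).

-104165

v(2) = -4*(-5) + 5*3 = 35
v(3) = -4*35 + 5*(-5) = -165
v(4) = -4*(-165) + 5*35 = 835
v(5) = -4*835 + 5*(-165) = -4165
v(6) = -4*(-4165) + 5*835 = 20835
v(7) = -4*20835 + 5*(-4165) = -104165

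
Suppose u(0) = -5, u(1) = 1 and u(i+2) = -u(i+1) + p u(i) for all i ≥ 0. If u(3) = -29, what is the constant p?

-5

u(2) = -1 - 5p
u(3) = 1 + 6p
So 1 + 6p = -29, giving p = -5.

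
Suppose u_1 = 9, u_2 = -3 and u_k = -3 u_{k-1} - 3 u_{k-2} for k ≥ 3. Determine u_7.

-243

u_3 = -3*(-3) - 3*9 = -18
u_4 = -3*(-18) - 3*(-3) = 63
u_5 = -3*63 - 3*(-18) = -135
u_6 = -3*(-135) - 3*63 = 216
u_7 = -3*216 - 3*(-135) = -243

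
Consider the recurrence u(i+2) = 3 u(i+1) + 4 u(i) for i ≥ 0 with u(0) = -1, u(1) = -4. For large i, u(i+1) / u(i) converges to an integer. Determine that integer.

4

The characteristic equation is r^2 - 3r - 4 = 0, which factors as (r - 4)(r + 1) = 0.
So the roots are 4 and -1. Since |4| > |-1| and the coefficient of 4^i is non-zero, the ratio tends to 4.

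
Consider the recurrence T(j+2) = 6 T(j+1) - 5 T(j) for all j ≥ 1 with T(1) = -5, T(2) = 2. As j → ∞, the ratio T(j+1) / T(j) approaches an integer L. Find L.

The characteristic equation is r^2 - 6r + 5 = 0, which factors as (r - 5)(r - 1) = 0.
So the roots are 5 and 1. Since |5| > |1| and the coefficient of 5^j is non-zero, the ratio tends to 5.

5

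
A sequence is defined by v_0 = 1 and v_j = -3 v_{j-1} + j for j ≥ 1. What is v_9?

v_1 = -3*1 + 1 = -2
v_2 = -3*(-2) + 2 = 8
v_3 = -3*8 + 3 = -21
v_4 = -3*(-21) + 4 = 67
v_5 = -3*67 + 5 = -196
v_6 = -3*(-196) + 6 = 594
v_7 = -3*594 + 7 = -1775
v_8 = -3*(-1775) + 8 = 5333
v_9 = -3*5333 + 9 = -15990

-15990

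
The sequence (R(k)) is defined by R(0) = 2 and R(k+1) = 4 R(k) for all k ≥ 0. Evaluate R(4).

512

R(1) = 4·2 = 8
R(2) = 4·8 = 32
R(3) = 4·32 = 128
R(4) = 4·128 = 512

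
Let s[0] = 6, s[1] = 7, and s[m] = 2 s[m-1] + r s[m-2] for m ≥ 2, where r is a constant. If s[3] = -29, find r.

-3

s[2] = 14 + 6r
s[3] = 28 + 19r
So 28 + 19r = -29, giving r = -3.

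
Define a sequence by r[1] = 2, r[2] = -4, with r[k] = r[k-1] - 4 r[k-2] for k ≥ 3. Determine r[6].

r[3] = (-4) - 4·2 = -12
r[4] = (-12) - 4·(-4) = 4
r[5] = 4 - 4·(-12) = 52
r[6] = 52 - 4·4 = 36

36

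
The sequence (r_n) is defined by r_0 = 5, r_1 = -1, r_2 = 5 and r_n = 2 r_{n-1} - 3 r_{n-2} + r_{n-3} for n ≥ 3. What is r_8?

r_3 = 2·5 - 3·(-1) + 5 = 18
r_4 = 2·18 - 3·5 + (-1) = 20
r_5 = 2·20 - 3·18 + 5 = -9
r_6 = 2·(-9) - 3·20 + 18 = -60
r_7 = 2·(-60) - 3·(-9) + 20 = -73
r_8 = 2·(-73) - 3·(-60) + (-9) = 25

25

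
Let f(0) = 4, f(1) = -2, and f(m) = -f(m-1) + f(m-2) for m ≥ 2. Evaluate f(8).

94

f(2) = -(-2) + 4 = 6
f(3) = -6 + (-2) = -8
f(4) = -(-8) + 6 = 14
f(5) = -14 + (-8) = -22
f(6) = -(-22) + 14 = 36
f(7) = -36 + (-22) = -58
f(8) = -(-58) + 36 = 94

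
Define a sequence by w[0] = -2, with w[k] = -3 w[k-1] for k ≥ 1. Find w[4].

-162

w[1] = -3*(-2) = 6
w[2] = -3*6 = -18
w[3] = -3*(-18) = 54
w[4] = -3*54 = -162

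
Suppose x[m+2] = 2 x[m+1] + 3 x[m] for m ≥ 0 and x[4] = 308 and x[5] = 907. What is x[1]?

Rearranging, x[m-2] = (x[m] - 2 x[m-1]) / 3.
x[3] = (907 - 2*308) / 3 = 291/3 = 97
x[2] = (308 - 2*97) / 3 = 114/3 = 38
x[1] = (97 - 2*38) / 3 = 21/3 = 7

7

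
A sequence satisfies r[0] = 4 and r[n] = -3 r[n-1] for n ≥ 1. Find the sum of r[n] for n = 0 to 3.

r[1] = -3*4 = -12
r[2] = -3*(-12) = 36
r[3] = -3*36 = -108
Sum = 4 + (-12) + 36 + (-108) = -80

-80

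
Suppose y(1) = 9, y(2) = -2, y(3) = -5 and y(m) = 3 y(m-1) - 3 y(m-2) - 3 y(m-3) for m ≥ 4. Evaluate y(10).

5022

y(4) = 3(-5) - 3(-2) - 3(9) = -36
y(5) = 3(-36) - 3(-5) - 3(-2) = -87
y(6) = 3(-87) - 3(-36) - 3(-5) = -138
y(7) = 3(-138) - 3(-87) - 3(-36) = -45
y(8) = 3(-45) - 3(-138) - 3(-87) = 540
y(9) = 3(540) - 3(-45) - 3(-138) = 2169
y(10) = 3(2169) - 3(540) - 3(-45) = 5022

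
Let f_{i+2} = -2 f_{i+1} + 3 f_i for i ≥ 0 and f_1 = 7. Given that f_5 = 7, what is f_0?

Let f_0 = v.
f_2 = -14 + 3v
f_3 = 49 - 6v
f_4 = -140 + 21v
f_5 = 427 - 60v
So 427 - 60v = 7, giving v = 7.

7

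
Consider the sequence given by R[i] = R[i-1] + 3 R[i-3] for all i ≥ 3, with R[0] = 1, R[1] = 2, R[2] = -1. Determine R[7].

R[3] = (-1) + 3(1) = 2
R[4] = 2 + 3(2) = 8
R[5] = 8 + 3(-1) = 5
R[6] = 5 + 3(2) = 11
R[7] = 11 + 3(8) = 35

35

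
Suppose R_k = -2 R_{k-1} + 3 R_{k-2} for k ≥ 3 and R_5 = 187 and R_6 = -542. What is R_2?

Rearranging, R_{k-2} = (R_k + 2 R_{k-1}) / 3.
R_4 = (-542 + 2*187) / 3 = -168/3 = -56
R_3 = (187 + 2*(-56)) / 3 = 75/3 = 25
R_2 = (-56 + 2*25) / 3 = -6/3 = -2

-2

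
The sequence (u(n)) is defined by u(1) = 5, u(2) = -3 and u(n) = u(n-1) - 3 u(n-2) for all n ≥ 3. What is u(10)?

747

u(3) = (-3) - 3*5 = -18
u(4) = (-18) - 3*(-3) = -9
u(5) = (-9) - 3*(-18) = 45
u(6) = 45 - 3*(-9) = 72
u(7) = 72 - 3*45 = -63
u(8) = (-63) - 3*72 = -279
u(9) = (-279) - 3*(-63) = -90
u(10) = (-90) - 3*(-279) = 747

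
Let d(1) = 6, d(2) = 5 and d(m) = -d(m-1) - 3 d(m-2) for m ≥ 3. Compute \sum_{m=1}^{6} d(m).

-28

d(3) = -5 - 3*6 = -23
d(4) = -(-23) - 3*5 = 8
d(5) = -8 - 3*(-23) = 61
d(6) = -61 - 3*8 = -85
Sum = 6 + 5 + (-23) + 8 + 61 + (-85) = -28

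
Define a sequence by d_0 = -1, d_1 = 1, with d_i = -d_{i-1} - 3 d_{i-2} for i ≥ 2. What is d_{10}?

d_2 = -1 - 3·(-1) = 2
d_3 = -2 - 3·1 = -5
d_4 = -(-5) - 3·2 = -1
d_5 = -(-1) - 3·(-5) = 16
d_6 = -16 - 3·(-1) = -13
d_7 = -(-13) - 3·16 = -35
d_8 = -(-35) - 3·(-13) = 74
d_9 = -74 - 3·(-35) = 31
d_{10} = -31 - 3·74 = -253

-253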